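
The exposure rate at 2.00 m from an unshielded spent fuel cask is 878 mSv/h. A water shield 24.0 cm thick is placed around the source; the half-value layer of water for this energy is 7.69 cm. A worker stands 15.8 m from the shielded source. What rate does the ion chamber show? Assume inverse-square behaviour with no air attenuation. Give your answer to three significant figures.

Distance alone: 878 × (2.00/15.8)² = 878 × 0.01602 = 14.07 mSv/h.
Shield: 24.0/7.69 = 3.121 half-value layers → attenuation 2^(−3.121) = 0.1149.
Combined: 14.07 × 0.1149 = 1.617 mSv/h.

1.62 mSv/h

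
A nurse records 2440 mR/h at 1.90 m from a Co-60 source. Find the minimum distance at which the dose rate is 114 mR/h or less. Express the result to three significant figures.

Using I₁d₁² = I₂d₂², d₂ = d₁·√(I₁/I₂).
I₁/I₂ = 2440/114 = 21.40, so d₂ = 1.90 × √21.40 = 8.789 m.

8.79 m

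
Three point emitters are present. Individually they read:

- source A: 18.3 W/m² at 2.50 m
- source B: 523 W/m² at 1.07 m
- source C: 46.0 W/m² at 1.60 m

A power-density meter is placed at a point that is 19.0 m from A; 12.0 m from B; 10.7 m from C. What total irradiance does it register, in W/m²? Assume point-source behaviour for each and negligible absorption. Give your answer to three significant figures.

By superposition, sum each source's inverse-square contribution:
A: 18.3 × (2.50/19.0)² = 0.3168 W/m²
B: 523 × (1.07/12.0)² = 4.158 W/m²
C: 46.0 × (1.60/10.7)² = 1.029 W/m²
Total = 0.3168 + 4.158 + 1.029 = 5.504 W/m².

5.50 W/m²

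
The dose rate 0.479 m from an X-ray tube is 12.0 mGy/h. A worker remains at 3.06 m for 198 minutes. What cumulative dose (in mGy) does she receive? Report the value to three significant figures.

Applying the 1/r² law, rate at 3.06 m:
(0.479/3.06)² = 0.02450, so 12.0 × 0.02450 = 0.2940 mGy/h.
Dose = rate × time = 0.2940 mGy/h × 3.300 h = 0.9702 mGy.

0.970 mGy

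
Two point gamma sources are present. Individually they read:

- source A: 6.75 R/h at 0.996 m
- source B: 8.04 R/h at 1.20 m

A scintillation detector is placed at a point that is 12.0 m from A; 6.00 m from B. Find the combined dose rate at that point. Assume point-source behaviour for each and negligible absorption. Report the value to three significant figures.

By superposition, sum each source's inverse-square contribution:
A: 6.75 × (0.996/12.0)² = 0.04650 R/h
B: 8.04 × (1.20/6.00)² = 0.3216 R/h
Total = 0.04650 + 0.3216 = 0.3681 R/h.

0.368 R/h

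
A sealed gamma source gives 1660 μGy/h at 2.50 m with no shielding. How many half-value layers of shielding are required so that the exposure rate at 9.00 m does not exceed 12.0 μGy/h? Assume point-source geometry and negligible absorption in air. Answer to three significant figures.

At 9.00 m, distance alone gives 1660 × (2.50/9.00)² = 1660 × 0.07716 = 128.1 μGy/h.
Further attenuation needed: 128.1/12.0 = 10.67.
n = log₂(10.67) = 3.415 half-value layers.

3.42 half-value layers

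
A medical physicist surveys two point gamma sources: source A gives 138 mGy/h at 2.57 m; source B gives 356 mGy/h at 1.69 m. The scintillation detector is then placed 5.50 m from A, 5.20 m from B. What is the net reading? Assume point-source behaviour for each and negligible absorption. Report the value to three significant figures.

Each source contributes Iᵢ·(dᵢ/rᵢ)²; contributions add.
A: 138 × (2.57/5.50)² = 30.13 mGy/h
B: 356 × (1.69/5.20)² = 37.60 mGy/h
Total = 30.13 + 37.60 = 67.73 mGy/h.

67.7 mGy/h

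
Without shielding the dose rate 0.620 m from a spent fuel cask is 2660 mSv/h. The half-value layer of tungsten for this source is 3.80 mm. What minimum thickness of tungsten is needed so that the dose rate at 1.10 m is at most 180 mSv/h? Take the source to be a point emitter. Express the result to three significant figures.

8.48 mm

At 1.10 m, distance alone gives 2660 × (0.620/1.10)² = 2660 × 0.3177 = 845.1 mSv/h.
Further attenuation needed: 845.1/180 = 4.695.
n = log₂(4.695) = 2.231 half-value layers.
Thickness = 2.231 × 3.80 mm = 8.478 mm.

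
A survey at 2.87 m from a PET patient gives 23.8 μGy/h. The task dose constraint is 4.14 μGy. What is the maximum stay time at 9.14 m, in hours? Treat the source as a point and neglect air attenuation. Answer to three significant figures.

1.76 h

Using I₁d₁² = I₂d₂², rate at 9.14 m:
23.8 × (2.87/9.14)² = 23.8 × 0.09860 = 2.347 μGy/h.
Stay time = 4.14 μGy ÷ 2.347 μGy/h = 1.764 h.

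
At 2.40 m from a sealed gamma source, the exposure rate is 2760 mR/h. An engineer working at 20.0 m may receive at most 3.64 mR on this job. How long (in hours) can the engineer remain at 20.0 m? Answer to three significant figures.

Using I₁d₁² = I₂d₂², rate at 20.0 m:
(2.40/20.0)² = 0.01440, so 2760 × 0.01440 = 39.74 mR/h.
Stay time = 3.64 mR ÷ 39.74 mR/h = 0.09160 h.

0.0916 h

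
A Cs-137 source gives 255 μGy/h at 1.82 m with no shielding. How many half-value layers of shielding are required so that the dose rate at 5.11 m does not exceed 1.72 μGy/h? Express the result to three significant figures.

4.23 half-value layers

At 5.11 m, distance alone gives (1.82/5.11)² = 0.1269, so 255 × 0.1269 = 32.36 μGy/h.
Further attenuation needed: 32.36/1.72 = 18.81.
n = log₂(18.81) = 4.233 half-value layers.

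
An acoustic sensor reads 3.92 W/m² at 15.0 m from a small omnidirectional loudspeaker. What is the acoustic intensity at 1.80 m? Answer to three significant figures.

272 W/m²

By the inverse-square law, the rate at 1.80 m is
(15.0/1.80)² = 69.44, so 3.92 × 69.44 = 272.2 W/m².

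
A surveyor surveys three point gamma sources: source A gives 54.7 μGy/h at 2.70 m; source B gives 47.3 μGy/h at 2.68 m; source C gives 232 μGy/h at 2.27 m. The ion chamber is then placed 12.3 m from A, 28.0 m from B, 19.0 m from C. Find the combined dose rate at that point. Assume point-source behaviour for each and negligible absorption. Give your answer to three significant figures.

6.38 μGy/h

Each source contributes Iᵢ·(dᵢ/rᵢ)²; contributions add.
A: 54.7 × (2.70/12.3)² = 2.636 μGy/h
B: 47.3 × (2.68/28.0)² = 0.4333 μGy/h
C: 232 × (2.27/19.0)² = 3.312 μGy/h
Total = 2.636 + 0.4333 + 3.312 = 6.381 μGy/h.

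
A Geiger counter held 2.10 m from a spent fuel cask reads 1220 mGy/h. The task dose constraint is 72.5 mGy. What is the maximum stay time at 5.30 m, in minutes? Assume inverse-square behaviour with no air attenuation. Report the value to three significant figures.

22.7 min

Intensity scales as (d₁/d₂)², so rate at 5.30 m:
(2.10/5.30)² = 0.1570, so 1220 × 0.1570 = 191.5 mGy/h.
Stay time = 72.5 mGy ÷ 191.5 mGy/h = 0.3786 h = 22.72 min.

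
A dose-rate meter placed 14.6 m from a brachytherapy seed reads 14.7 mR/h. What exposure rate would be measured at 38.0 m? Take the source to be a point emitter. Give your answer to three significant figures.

Intensity scales as (d₁/d₂)², so scaling from 14.6 m to 38.0 m:
(14.6/38.0)² = 0.1476, so 14.7 × 0.1476 = 2.170 mR/h.

2.17 mR/h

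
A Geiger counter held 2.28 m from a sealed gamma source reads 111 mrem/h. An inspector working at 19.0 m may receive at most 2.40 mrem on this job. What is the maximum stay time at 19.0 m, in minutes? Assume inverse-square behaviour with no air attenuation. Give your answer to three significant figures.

90.1 min

Intensity scales as (d₁/d₂)², so rate at 19.0 m:
111 × (2.28/19.0)² = 111 × 0.01440 = 1.598 mrem/h.
Stay time = 2.40 mrem ÷ 1.598 mrem/h = 1.502 h = 90.12 min.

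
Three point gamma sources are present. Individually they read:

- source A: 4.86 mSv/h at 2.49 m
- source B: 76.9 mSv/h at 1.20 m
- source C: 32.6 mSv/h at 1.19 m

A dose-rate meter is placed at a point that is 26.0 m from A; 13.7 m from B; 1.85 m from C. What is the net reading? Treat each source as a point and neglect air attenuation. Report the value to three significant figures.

14.1 mSv/h

By superposition, sum each source's inverse-square contribution:
A: 4.86 × (2.49/26.0)² = 0.04457 mSv/h
B: 76.9 × (1.20/13.7)² = 0.5900 mSv/h
C: 32.6 × (1.19/1.85)² = 13.49 mSv/h
Total = 0.04457 + 0.5900 + 13.49 = 14.12 mSv/h.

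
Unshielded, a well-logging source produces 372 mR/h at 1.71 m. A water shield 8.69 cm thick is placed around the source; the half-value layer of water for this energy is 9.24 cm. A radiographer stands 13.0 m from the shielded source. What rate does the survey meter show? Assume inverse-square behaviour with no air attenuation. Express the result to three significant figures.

3.35 mR/h

Distance alone: (1.71/13.0)² = 0.01730, so 372 × 0.01730 = 6.436 mR/h.
Shield: 8.69/9.24 = 0.9405 half-value layers → attenuation 2^(−0.9405) = 0.5211.
Combined: 6.436 × 0.5211 = 3.354 mR/h.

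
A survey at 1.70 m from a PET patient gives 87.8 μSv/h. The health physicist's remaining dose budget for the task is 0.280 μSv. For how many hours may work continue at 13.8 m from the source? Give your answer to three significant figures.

0.210 h

Intensity scales as (d₁/d₂)², so rate at 13.8 m:
(1.70/13.8)² = 0.01518, so 87.8 × 0.01518 = 1.333 μSv/h.
Stay time = 0.280 μSv ÷ 1.333 μSv/h = 0.2101 h.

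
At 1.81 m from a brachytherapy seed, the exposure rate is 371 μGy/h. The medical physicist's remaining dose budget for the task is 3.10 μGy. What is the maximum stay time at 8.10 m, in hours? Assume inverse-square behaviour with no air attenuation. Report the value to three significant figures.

Intensity scales as (d₁/d₂)², so rate at 8.10 m:
(1.81/8.10)² = 0.04993, so 371 × 0.04993 = 18.52 μGy/h.
Stay time = 3.10 μGy ÷ 18.52 μGy/h = 0.1674 h.

0.167 h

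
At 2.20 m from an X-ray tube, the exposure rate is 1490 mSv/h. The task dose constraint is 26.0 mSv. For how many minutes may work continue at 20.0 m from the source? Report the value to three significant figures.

86.5 min

By the inverse-square law, rate at 20.0 m:
(2.20/20.0)² = 0.01210, so 1490 × 0.01210 = 18.03 mSv/h.
Stay time = 26.0 mSv ÷ 18.03 mSv/h = 1.442 h = 86.52 min.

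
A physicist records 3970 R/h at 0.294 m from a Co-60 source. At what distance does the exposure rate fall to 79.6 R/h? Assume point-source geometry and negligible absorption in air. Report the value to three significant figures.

2.08 m

Intensity scales as (d₁/d₂)², so d₂ = d₁·√(I₁/I₂).
I₁/I₂ = 3970/79.6 = 49.87, so d₂ = 0.294 × √49.87 = 2.076 m.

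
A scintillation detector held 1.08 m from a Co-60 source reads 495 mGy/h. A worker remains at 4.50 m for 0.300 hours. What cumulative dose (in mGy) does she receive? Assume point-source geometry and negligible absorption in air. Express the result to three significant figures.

Using I₁d₁² = I₂d₂², rate at 4.50 m:
495 × (1.08/4.50)² = 495 × 0.05760 = 28.51 mGy/h.
Dose = rate × time = 28.51 mGy/h × 0.3000 h = 8.553 mGy.

8.55 mGy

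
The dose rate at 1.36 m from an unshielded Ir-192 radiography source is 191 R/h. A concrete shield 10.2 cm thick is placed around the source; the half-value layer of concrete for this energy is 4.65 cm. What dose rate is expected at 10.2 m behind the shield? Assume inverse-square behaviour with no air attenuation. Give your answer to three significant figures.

Distance alone: 191 × (1.36/10.2)² = 191 × 0.01778 = 3.396 R/h.
Shield: 10.2/4.65 = 2.194 half-value layers → attenuation 2^(−2.194) = 0.2185.
Combined: 3.396 × 0.2185 = 0.7420 R/h.

0.742 R/h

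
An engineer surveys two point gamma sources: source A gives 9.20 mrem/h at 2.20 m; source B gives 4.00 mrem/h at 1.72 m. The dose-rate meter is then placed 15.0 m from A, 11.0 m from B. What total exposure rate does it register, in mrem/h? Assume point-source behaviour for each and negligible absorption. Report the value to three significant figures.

Each source contributes Iᵢ·(dᵢ/rᵢ)²; contributions add.
A: 9.20 × (2.20/15.0)² = 0.1979 mrem/h
B: 4.00 × (1.72/11.0)² = 0.09780 mrem/h
Total = 0.1979 + 0.09780 = 0.2957 mrem/h.

0.296 mrem/h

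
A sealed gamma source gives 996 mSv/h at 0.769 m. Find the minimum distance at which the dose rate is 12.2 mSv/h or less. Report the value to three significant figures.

6.95 m

By the inverse-square law, d₂ = d₁·√(I₁/I₂).
I₁/I₂ = 996/12.2 = 81.64, so d₂ = 0.769 × √81.64 = 6.948 m.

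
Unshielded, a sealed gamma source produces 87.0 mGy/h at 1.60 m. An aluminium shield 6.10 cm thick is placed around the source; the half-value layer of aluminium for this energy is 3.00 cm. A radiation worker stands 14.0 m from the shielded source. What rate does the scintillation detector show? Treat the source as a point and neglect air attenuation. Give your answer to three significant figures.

Distance alone: 87.0 × (1.60/14.0)² = 87.0 × 0.01306 = 1.136 mGy/h.
Shield: 6.10/3.00 = 2.033 half-value layers → attenuation 2^(−2.033) = 0.2443.
Combined: 1.136 × 0.2443 = 0.2775 mGy/h.

0.278 mGy/h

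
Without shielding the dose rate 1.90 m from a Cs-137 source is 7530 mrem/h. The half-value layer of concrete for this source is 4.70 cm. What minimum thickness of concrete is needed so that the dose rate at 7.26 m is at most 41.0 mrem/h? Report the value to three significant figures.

At 7.26 m, distance alone gives (1.90/7.26)² = 0.06849, so 7530 × 0.06849 = 515.7 mrem/h.
Further attenuation needed: 515.7/41.0 = 12.58.
n = log₂(12.58) = 3.653 half-value layers.
Thickness = 3.653 × 4.70 cm = 17.17 cm.

17.2 cm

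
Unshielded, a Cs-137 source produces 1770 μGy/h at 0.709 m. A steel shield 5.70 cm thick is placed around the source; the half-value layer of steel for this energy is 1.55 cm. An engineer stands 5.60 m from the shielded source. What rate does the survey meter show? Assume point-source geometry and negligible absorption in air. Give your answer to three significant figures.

2.22 μGy/h

Distance alone: 1770 × (0.709/5.60)² = 1770 × 0.01603 = 28.37 μGy/h.
Shield: 5.70/1.55 = 3.677 half-value layers → attenuation 2^(−3.677) = 0.07818.
Combined: 28.37 × 0.07818 = 2.218 μGy/h.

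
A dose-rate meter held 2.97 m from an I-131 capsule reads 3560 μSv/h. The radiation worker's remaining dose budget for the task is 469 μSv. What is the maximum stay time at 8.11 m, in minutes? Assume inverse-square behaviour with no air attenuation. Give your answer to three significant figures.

Intensity scales as (d₁/d₂)², so rate at 8.11 m:
3560 × (2.97/8.11)² = 3560 × 0.1341 = 477.4 μSv/h.
Stay time = 469 μSv ÷ 477.4 μSv/h = 0.9824 h = 58.94 min.

58.9 min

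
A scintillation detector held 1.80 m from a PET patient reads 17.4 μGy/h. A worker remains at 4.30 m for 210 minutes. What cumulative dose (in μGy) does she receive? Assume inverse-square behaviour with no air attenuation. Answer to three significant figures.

Applying the 1/r² law, rate at 4.30 m:
(1.80/4.30)² = 0.1752, so 17.4 × 0.1752 = 3.048 μGy/h.
Dose = rate × time = 3.048 μGy/h × 3.500 h = 10.67 μGy.

10.7 μGy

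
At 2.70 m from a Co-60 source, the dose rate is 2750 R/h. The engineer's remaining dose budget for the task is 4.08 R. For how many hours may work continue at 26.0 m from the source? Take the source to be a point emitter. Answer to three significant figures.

Since intensity falls as 1/r², rate at 26.0 m:
(2.70/26.0)² = 0.01078, so 2750 × 0.01078 = 29.64 R/h.
Stay time = 4.08 R ÷ 29.64 R/h = 0.1377 h.

0.138 h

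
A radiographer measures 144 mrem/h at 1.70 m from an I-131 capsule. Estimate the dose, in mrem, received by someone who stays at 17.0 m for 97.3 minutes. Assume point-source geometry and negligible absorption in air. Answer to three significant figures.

2.34 mrem

Using I₁d₁² = I₂d₂², rate at 17.0 m:
(1.70/17.0)² = 0.01000, so 144 × 0.01000 = 1.440 mrem/h.
Dose = rate × time = 1.440 mrem/h × 1.622 h = 2.336 mrem.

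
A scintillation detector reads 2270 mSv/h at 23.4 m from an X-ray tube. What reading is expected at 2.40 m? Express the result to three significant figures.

216000 mSv/h

By the inverse-square law, the rate at 2.40 m is
2270 × (23.4/2.40)² = 2270 × 95.06 = 215800 mSv/h.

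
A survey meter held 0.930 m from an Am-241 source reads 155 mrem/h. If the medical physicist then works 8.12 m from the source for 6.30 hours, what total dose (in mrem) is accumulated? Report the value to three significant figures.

Intensity scales as (d₁/d₂)², so rate at 8.12 m:
(0.930/8.12)² = 0.01312, so 155 × 0.01312 = 2.034 mrem/h.
Dose = rate × time = 2.034 mrem/h × 6.300 h = 12.81 mrem.

12.8 mrem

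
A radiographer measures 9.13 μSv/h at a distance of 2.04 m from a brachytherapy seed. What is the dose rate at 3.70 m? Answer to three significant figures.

2.78 μSv/h

Since intensity falls as 1/r², the rate at 3.70 m is
9.13 × (2.04/3.70)² = 9.13 × 0.3040 = 2.776 μSv/h.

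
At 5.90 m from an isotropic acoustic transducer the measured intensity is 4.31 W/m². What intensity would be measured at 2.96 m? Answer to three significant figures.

17.1 W/m²

By the inverse-square law, scaling from 5.90 m to 2.96 m:
4.31 × (5.90/2.96)² = 4.31 × 3.973 = 17.12 W/m².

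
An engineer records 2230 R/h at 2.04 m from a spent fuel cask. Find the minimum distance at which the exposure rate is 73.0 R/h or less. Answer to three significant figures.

By the inverse-square law, d₂ = d₁·√(I₁/I₂).
I₁/I₂ = 2230/73.0 = 30.55, so d₂ = 2.04 × √30.55 = 11.28 m.

11.3 m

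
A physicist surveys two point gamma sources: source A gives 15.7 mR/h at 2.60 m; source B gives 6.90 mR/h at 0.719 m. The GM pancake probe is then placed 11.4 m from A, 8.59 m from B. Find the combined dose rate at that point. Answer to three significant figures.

Each source contributes Iᵢ·(dᵢ/rᵢ)²; contributions add.
A: 15.7 × (2.60/11.4)² = 0.8167 mR/h
B: 6.90 × (0.719/8.59)² = 0.04834 mR/h
Total = 0.8167 + 0.04834 = 0.8650 mR/h.

0.865 mR/h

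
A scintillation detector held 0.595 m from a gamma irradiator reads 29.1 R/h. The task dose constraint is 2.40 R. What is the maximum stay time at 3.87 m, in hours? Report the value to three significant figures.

Intensity scales as (d₁/d₂)², so rate at 3.87 m:
29.1 × (0.595/3.87)² = 29.1 × 0.02364 = 0.6879 R/h.
Stay time = 2.40 R ÷ 0.6879 R/h = 3.489 h.

3.49 h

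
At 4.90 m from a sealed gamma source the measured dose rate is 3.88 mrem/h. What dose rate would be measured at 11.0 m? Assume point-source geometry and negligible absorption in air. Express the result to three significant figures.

By the inverse-square law, scaling from 4.90 m to 11.0 m:
(4.90/11.0)² = 0.1984, so 3.88 × 0.1984 = 0.7698 mrem/h.

0.770 mrem/h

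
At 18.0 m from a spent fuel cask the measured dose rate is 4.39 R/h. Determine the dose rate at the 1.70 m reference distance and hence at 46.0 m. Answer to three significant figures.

Intensity scales as (d₁/d₂)², so
At 1.70 m: 4.39 × (18.0/1.70)² = 4.39 × 112.1 = 492.1 R/h
At 46.0 m: 492.1 × (1.70/46.0)² = 492.1 × 0.001366 = 0.6722 R/h.

492 R/h; 0.672 R/h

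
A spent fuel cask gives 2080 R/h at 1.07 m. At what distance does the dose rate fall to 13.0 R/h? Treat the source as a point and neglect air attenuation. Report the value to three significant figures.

13.5 m

Applying the 1/r² law, d₂ = d₁·√(I₁/I₂).
I₁/I₂ = 2080/13.0 = 160.0, so d₂ = 1.07 × √160.0 = 13.53 m.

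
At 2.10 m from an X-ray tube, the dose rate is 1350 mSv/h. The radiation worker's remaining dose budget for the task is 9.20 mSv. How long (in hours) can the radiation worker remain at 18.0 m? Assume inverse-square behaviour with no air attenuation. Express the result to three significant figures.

By the inverse-square law, rate at 18.0 m:
1350 × (2.10/18.0)² = 1350 × 0.01361 = 18.37 mSv/h.
Stay time = 9.20 mSv ÷ 18.37 mSv/h = 0.5008 h.

0.501 h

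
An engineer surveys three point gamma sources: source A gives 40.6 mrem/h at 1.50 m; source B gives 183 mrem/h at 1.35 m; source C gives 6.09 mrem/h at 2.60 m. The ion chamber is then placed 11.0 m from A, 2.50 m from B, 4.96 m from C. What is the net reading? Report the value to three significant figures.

Each source contributes Iᵢ·(dᵢ/rᵢ)²; contributions add.
A: 40.6 × (1.50/11.0)² = 0.7550 mrem/h
B: 183 × (1.35/2.50)² = 53.36 mrem/h
C: 6.09 × (2.60/4.96)² = 1.673 mrem/h
Total = 0.7550 + 53.36 + 1.673 = 55.79 mrem/h.

55.8 mrem/h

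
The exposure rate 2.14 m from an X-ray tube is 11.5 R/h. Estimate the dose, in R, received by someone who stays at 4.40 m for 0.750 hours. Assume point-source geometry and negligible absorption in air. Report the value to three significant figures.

Intensity scales as (d₁/d₂)², so rate at 4.40 m:
11.5 × (2.14/4.40)² = 11.5 × 0.2365 = 2.720 R/h.
Dose = rate × time = 2.720 R/h × 0.7500 h = 2.040 R.

2.04 R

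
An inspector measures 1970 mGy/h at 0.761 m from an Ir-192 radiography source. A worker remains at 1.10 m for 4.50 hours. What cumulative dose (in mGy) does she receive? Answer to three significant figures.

Since intensity falls as 1/r², rate at 1.10 m:
1970 × (0.761/1.10)² = 1970 × 0.4786 = 942.8 mGy/h.
Dose = rate × time = 942.8 mGy/h × 4.500 h = 4243 mGy.

4240 mGy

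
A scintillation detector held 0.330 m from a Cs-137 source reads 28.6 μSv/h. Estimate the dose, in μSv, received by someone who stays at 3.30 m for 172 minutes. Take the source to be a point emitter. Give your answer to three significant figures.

0.820 μSv

By the inverse-square law, rate at 3.30 m:
(0.330/3.30)² = 0.01000, so 28.6 × 0.01000 = 0.2860 μSv/h.
Dose = rate × time = 0.2860 μSv/h × 2.867 h = 0.8200 μSv.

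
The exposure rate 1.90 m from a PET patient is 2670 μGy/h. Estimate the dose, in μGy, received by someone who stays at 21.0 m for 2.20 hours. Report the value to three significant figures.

Intensity scales as (d₁/d₂)², so rate at 21.0 m:
(1.90/21.0)² = 0.008186, so 2670 × 0.008186 = 21.86 μGy/h.
Dose = rate × time = 21.86 μGy/h × 2.200 h = 48.09 μGy.

48.1 μGy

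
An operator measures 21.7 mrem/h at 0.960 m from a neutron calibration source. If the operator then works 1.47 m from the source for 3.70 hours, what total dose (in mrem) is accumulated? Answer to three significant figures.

Intensity scales as (d₁/d₂)², so rate at 1.47 m:
(0.960/1.47)² = 0.4265, so 21.7 × 0.4265 = 9.255 mrem/h.
Dose = rate × time = 9.255 mrem/h × 3.700 h = 34.24 mrem.

34.2 mrem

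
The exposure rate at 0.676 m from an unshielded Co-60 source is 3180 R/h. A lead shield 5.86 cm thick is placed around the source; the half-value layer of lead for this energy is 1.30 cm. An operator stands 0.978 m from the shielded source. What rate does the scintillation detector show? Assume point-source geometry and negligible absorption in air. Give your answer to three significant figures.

66.8 R/h

Distance alone: (0.676/0.978)² = 0.4778, so 3180 × 0.4778 = 1519 R/h.
Shield: 5.86/1.30 = 4.508 half-value layers → attenuation 2^(−4.508) = 0.04395.
Combined: 1519 × 0.04395 = 66.76 R/h.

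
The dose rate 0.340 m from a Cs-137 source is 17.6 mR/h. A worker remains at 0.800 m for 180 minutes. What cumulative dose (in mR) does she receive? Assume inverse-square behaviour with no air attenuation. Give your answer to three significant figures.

9.54 mR

Applying the 1/r² law, rate at 0.800 m:
17.6 × (0.340/0.800)² = 17.6 × 0.1806 = 3.179 mR/h.
Dose = rate × time = 3.179 mR/h × 3.000 h = 9.537 mR.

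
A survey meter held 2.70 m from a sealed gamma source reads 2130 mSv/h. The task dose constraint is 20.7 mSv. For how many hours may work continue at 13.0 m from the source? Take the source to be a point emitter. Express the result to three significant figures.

Since intensity falls as 1/r², rate at 13.0 m:
2130 × (2.70/13.0)² = 2130 × 0.04314 = 91.89 mSv/h.
Stay time = 20.7 mSv ÷ 91.89 mSv/h = 0.2253 h.

0.225 h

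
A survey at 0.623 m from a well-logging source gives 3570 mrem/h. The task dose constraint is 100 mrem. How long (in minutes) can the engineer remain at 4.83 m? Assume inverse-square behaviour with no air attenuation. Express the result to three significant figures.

Applying the 1/r² law, rate at 4.83 m:
(0.623/4.83)² = 0.01664, so 3570 × 0.01664 = 59.40 mrem/h.
Stay time = 100 mrem ÷ 59.40 mrem/h = 1.684 h = 101.0 min.

101 min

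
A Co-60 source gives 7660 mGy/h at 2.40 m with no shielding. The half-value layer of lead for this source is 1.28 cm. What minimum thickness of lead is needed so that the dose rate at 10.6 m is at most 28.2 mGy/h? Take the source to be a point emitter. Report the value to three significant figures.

4.86 cm

At 10.6 m, distance alone gives (2.40/10.6)² = 0.05126, so 7660 × 0.05126 = 392.7 mGy/h.
Further attenuation needed: 392.7/28.2 = 13.93.
n = log₂(13.93) = 3.800 half-value layers.
Thickness = 3.800 × 1.28 cm = 4.864 cm.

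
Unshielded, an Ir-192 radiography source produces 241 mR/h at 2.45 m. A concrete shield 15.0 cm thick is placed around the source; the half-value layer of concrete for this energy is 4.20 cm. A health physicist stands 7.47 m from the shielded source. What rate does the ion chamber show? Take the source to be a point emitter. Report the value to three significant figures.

2.18 mR/h

Distance alone: 241 × (2.45/7.47)² = 241 × 0.1076 = 25.93 mR/h.
Shield: 15.0/4.20 = 3.571 half-value layers → attenuation 2^(−3.571) = 0.08414.
Combined: 25.93 × 0.08414 = 2.182 mR/h.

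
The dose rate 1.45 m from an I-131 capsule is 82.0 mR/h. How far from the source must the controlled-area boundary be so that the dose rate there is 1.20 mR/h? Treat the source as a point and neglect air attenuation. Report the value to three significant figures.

Intensity scales as (d₁/d₂)², so d₂ = d₁·√(I₁/I₂).
I₁/I₂ = 82.0/1.20 = 68.33, so d₂ = 1.45 × √68.33 = 11.99 m.

12.0 m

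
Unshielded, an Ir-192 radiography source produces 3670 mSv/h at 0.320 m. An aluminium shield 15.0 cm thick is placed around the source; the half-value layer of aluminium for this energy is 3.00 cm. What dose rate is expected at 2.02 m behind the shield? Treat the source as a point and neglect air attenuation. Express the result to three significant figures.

Distance alone: (0.320/2.02)² = 0.02510, so 3670 × 0.02510 = 92.12 mSv/h.
Shield: 15.0/3.00 = 5.000 half-value layers → attenuation 2^(−5.000) = 0.03125.
Combined: 92.12 × 0.03125 = 2.879 mSv/h.

2.88 mSv/h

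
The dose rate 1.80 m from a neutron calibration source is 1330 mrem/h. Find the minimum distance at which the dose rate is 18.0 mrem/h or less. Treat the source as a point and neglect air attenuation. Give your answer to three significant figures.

By the inverse-square law, d₂ = d₁·√(I₁/I₂).
I₁/I₂ = 1330/18.0 = 73.89, so d₂ = 1.80 × √73.89 = 15.47 m.

15.5 m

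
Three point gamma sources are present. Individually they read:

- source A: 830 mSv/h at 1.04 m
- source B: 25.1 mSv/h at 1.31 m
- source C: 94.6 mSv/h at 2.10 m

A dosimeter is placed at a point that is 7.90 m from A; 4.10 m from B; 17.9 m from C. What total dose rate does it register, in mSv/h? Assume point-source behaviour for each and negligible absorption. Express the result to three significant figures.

By superposition, sum each source's inverse-square contribution:
A: 830 × (1.04/7.90)² = 14.38 mSv/h
B: 25.1 × (1.31/4.10)² = 2.562 mSv/h
C: 94.6 × (2.10/17.9)² = 1.302 mSv/h
Total = 14.38 + 2.562 + 1.302 = 18.24 mSv/h.

18.2 mSv/h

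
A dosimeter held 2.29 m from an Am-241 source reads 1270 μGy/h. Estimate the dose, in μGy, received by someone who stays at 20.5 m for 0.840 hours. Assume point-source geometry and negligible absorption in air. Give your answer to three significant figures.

13.3 μGy

Using I₁d₁² = I₂d₂², rate at 20.5 m:
(2.29/20.5)² = 0.01248, so 1270 × 0.01248 = 15.85 μGy/h.
Dose = rate × time = 15.85 μGy/h × 0.8400 h = 13.31 μGy.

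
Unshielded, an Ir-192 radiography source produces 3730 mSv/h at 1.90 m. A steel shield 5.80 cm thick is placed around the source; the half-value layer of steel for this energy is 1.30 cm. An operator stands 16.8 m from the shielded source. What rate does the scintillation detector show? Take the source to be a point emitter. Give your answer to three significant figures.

Distance alone: 3730 × (1.90/16.8)² = 3730 × 0.01279 = 47.71 mSv/h.
Shield: 5.80/1.30 = 4.462 half-value layers → attenuation 2^(−4.462) = 0.04537.
Combined: 47.71 × 0.04537 = 2.165 mSv/h.

2.17 mSv/h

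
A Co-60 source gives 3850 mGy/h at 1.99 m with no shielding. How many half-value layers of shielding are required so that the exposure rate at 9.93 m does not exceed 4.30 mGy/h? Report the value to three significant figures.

5.17 half-value layers

At 9.93 m, distance alone gives (1.99/9.93)² = 0.04016, so 3850 × 0.04016 = 154.6 mGy/h.
Further attenuation needed: 154.6/4.30 = 35.95.
n = log₂(35.95) = 5.168 half-value layers.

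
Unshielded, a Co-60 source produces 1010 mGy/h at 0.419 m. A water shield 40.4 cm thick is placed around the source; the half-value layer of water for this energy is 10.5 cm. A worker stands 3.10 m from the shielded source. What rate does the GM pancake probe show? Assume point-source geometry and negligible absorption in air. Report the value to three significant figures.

1.28 mGy/h

Distance alone: 1010 × (0.419/3.10)² = 1010 × 0.01827 = 18.45 mGy/h.
Shield: 40.4/10.5 = 3.848 half-value layers → attenuation 2^(−3.848) = 0.06944.
Combined: 18.45 × 0.06944 = 1.281 mGy/h.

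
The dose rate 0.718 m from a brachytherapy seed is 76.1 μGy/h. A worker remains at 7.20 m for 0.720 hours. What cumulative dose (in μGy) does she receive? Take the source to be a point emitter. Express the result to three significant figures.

0.545 μGy

Intensity scales as (d₁/d₂)², so rate at 7.20 m:
76.1 × (0.718/7.20)² = 76.1 × 0.009945 = 0.7568 μGy/h.
Dose = rate × time = 0.7568 μGy/h × 0.7200 h = 0.5449 μGy.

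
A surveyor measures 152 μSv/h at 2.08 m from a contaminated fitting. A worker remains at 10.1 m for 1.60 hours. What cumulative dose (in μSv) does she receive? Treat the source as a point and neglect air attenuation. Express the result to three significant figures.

Applying the 1/r² law, rate at 10.1 m:
152 × (2.08/10.1)² = 152 × 0.04241 = 6.446 μSv/h.
Dose = rate × time = 6.446 μSv/h × 1.600 h = 10.31 μSv.

10.3 μSv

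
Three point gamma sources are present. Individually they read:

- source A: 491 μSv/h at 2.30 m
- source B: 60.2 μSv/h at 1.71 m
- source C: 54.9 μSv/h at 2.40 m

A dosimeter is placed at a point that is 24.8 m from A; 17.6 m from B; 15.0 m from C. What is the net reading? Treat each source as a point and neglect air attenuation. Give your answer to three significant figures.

6.20 μSv/h

By superposition, sum each source's inverse-square contribution:
A: 491 × (2.30/24.8)² = 4.223 μSv/h
B: 60.2 × (1.71/17.6)² = 0.5683 μSv/h
C: 54.9 × (2.40/15.0)² = 1.405 μSv/h
Total = 4.223 + 0.5683 + 1.405 = 6.196 μSv/h.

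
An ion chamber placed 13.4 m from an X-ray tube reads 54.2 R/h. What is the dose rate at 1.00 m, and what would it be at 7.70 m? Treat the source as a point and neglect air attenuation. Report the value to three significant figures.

9730 R/h; 164 R/h

Using I₁d₁² = I₂d₂²,
At 1.00 m: 54.2 × (13.4/1.00)² = 54.2 × 179.6 = 9734 R/h
At 7.70 m: 9734 × (1.00/7.70)² = 9734 × 0.01687 = 164.2 R/h.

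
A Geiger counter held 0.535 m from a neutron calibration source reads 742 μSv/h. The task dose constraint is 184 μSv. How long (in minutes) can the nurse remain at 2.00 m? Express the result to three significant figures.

Since intensity falls as 1/r², rate at 2.00 m:
742 × (0.535/2.00)² = 742 × 0.07156 = 53.10 μSv/h.
Stay time = 184 μSv ÷ 53.10 μSv/h = 3.465 h = 207.9 min.

208 min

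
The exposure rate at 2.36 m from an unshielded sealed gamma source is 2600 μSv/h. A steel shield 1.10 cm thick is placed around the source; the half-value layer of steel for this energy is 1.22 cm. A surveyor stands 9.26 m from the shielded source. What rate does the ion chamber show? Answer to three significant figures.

90.4 μSv/h

Distance alone: 2600 × (2.36/9.26)² = 2600 × 0.06495 = 168.9 μSv/h.
Shield: 1.10/1.22 = 0.9016 half-value layers → attenuation 2^(−0.9016) = 0.5353.
Combined: 168.9 × 0.5353 = 90.41 μSv/h.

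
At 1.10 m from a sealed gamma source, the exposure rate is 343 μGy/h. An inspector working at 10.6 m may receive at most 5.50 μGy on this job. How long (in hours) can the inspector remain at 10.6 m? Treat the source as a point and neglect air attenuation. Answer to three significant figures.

1.49 h

Since intensity falls as 1/r², rate at 10.6 m:
343 × (1.10/10.6)² = 343 × 0.01077 = 3.694 μGy/h.
Stay time = 5.50 μGy ÷ 3.694 μGy/h = 1.489 h.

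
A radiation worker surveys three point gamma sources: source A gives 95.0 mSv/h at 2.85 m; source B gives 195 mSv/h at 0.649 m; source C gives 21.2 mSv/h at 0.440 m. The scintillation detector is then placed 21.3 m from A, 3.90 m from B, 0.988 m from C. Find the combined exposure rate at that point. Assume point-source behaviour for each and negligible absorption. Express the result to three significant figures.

Each source contributes Iᵢ·(dᵢ/rᵢ)²; contributions add.
A: 95.0 × (2.85/21.3)² = 1.701 mSv/h
B: 195 × (0.649/3.90)² = 5.400 mSv/h
C: 21.2 × (0.440/0.988)² = 4.205 mSv/h
Total = 1.701 + 5.400 + 4.205 = 11.31 mSv/h.

11.3 mSv/h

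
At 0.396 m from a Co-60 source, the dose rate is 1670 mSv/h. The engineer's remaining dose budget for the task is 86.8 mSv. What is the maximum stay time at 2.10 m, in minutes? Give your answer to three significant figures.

87.7 min

By the inverse-square law, rate at 2.10 m:
1670 × (0.396/2.10)² = 1670 × 0.03556 = 59.39 mSv/h.
Stay time = 86.8 mSv ÷ 59.39 mSv/h = 1.462 h = 87.72 min.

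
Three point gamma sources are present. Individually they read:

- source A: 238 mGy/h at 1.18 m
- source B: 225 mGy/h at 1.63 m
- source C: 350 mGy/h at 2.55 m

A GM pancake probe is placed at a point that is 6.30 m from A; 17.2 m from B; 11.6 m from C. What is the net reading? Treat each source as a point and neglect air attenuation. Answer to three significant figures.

Each source contributes Iᵢ·(dᵢ/rᵢ)²; contributions add.
A: 238 × (1.18/6.30)² = 8.349 mGy/h
B: 225 × (1.63/17.2)² = 2.021 mGy/h
C: 350 × (2.55/11.6)² = 16.91 mGy/h
Total = 8.349 + 2.021 + 16.91 = 27.28 mGy/h.

27.3 mGy/h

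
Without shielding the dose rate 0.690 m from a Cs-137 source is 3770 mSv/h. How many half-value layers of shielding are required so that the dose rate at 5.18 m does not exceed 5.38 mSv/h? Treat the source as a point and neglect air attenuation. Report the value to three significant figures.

At 5.18 m, distance alone gives 3770 × (0.690/5.18)² = 3770 × 0.01774 = 66.88 mSv/h.
Further attenuation needed: 66.88/5.38 = 12.43.
n = log₂(12.43) = 3.636 half-value layers.

3.64 half-value layers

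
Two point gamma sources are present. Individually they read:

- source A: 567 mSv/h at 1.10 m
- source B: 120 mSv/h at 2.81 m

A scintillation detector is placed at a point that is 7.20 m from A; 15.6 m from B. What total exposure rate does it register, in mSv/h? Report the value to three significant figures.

Each source contributes Iᵢ·(dᵢ/rᵢ)²; contributions add.
A: 567 × (1.10/7.20)² = 13.23 mSv/h
B: 120 × (2.81/15.6)² = 3.894 mSv/h
Total = 13.23 + 3.894 = 17.12 mSv/h.

17.1 mSv/h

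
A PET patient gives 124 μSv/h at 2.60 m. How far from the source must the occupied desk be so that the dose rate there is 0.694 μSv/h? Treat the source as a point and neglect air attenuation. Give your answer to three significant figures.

34.8 m

By the inverse-square law, d₂ = d₁·√(I₁/I₂).
I₁/I₂ = 124/0.694 = 178.7, so d₂ = 2.60 × √178.7 = 34.76 m.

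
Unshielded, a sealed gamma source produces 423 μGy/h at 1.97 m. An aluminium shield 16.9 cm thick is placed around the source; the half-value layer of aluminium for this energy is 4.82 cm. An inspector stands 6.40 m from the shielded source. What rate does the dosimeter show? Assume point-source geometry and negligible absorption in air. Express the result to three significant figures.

3.53 μGy/h

Distance alone: (1.97/6.40)² = 0.09475, so 423 × 0.09475 = 40.08 μGy/h.
Shield: 16.9/4.82 = 3.506 half-value layers → attenuation 2^(−3.506) = 0.08802.
Combined: 40.08 × 0.08802 = 3.528 μGy/h.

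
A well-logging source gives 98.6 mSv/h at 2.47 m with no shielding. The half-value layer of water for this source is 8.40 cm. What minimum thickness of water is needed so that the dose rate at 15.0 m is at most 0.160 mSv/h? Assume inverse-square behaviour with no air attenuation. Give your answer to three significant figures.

At 15.0 m, distance alone gives 98.6 × (2.47/15.0)² = 98.6 × 0.02712 = 2.674 mSv/h.
Further attenuation needed: 2.674/0.160 = 16.71.
n = log₂(16.71) = 4.063 half-value layers.
Thickness = 4.063 × 8.40 cm = 34.13 cm.

34.1 cm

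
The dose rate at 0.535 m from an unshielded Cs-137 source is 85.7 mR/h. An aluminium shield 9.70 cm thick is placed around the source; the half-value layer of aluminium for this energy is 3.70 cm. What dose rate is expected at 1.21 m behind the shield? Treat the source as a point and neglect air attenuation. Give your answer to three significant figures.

2.72 mR/h

Distance alone: (0.535/1.21)² = 0.1955, so 85.7 × 0.1955 = 16.75 mR/h.
Shield: 9.70/3.70 = 2.622 half-value layers → attenuation 2^(−2.622) = 0.1624.
Combined: 16.75 × 0.1624 = 2.720 mR/h.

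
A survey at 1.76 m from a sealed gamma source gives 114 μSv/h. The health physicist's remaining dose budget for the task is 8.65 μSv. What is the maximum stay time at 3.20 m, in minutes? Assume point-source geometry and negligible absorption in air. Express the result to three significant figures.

Applying the 1/r² law, rate at 3.20 m:
(1.76/3.20)² = 0.3025, so 114 × 0.3025 = 34.48 μSv/h.
Stay time = 8.65 μSv ÷ 34.48 μSv/h = 0.2509 h = 15.05 min.

15.1 min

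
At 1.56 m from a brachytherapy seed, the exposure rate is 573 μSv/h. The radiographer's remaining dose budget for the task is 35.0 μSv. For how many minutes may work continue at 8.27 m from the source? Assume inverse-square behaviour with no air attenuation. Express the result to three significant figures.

Intensity scales as (d₁/d₂)², so rate at 8.27 m:
573 × (1.56/8.27)² = 573 × 0.03558 = 20.39 μSv/h.
Stay time = 35.0 μSv ÷ 20.39 μSv/h = 1.717 h = 103.0 min.

103 min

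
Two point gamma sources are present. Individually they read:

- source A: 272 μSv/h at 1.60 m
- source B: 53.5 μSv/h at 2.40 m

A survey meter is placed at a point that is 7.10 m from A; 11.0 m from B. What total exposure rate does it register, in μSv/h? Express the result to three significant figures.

16.4 μSv/h

By superposition, sum each source's inverse-square contribution:
A: 272 × (1.60/7.10)² = 13.81 μSv/h
B: 53.5 × (2.40/11.0)² = 2.547 μSv/h
Total = 13.81 + 2.547 = 16.36 μSv/h.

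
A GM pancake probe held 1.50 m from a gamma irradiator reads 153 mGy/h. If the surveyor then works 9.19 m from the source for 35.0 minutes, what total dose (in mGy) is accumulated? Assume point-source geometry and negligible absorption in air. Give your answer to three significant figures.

Applying the 1/r² law, rate at 9.19 m:
(1.50/9.19)² = 0.02664, so 153 × 0.02664 = 4.076 mGy/h.
Dose = rate × time = 4.076 mGy/h × 0.5833 h = 2.378 mGy.

2.38 mGy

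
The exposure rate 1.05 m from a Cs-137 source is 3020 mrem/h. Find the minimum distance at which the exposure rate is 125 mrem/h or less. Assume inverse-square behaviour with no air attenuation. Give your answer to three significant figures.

5.16 m

Applying the 1/r² law, d₂ = d₁·√(I₁/I₂).
I₁/I₂ = 3020/125 = 24.16, so d₂ = 1.05 × √24.16 = 5.161 m.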